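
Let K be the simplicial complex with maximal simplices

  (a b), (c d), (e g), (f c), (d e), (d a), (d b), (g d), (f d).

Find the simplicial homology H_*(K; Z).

H_0 ≅ Z,  H_1 ≅ Z^3.

Fix the vertex order a < b < c < d < e < f < g and write every simplex with vertices in increasing order. Then dim K = 1 and the simplices of K are:

  0-simplices (7): a, b, c, d, e, f, g
  1-simplices (9): ab, ad, bd, cd, cf, de, df, dg, eg

giving chain groups C_0 ≅ Z^7, C_1 ≅ Z^9.

∂_1: C_1 → C_0 is given by ∂[p,q] = [q] − [p]. For instance
  ∂bd = d − b.
This gives a 7×9 integer matrix of rank 6; reducing to Smith normal form yields diagonal entries (1,1,1,1,1,1).

Computing H_k = (kernel of ∂_k) / (image of ∂_{k+1}):

  H_0: rank C_0 − rank ∂_1 = 7 − 6 = 1, and the invariant factors of ∂_1 are all 1, so H_0 ≅ Z.
  H_1: rank ker ∂_1 − rank ∂_2 = (9 − 6) − 0 = 3, and there is no ∂_2, so H_1 ≅ Z^3.

As a check, the Euler characteristic is 7 − 9 = -2, which agrees with 1 − 3 = -2.
(K is a triangulation of a wedge of 3 circles.)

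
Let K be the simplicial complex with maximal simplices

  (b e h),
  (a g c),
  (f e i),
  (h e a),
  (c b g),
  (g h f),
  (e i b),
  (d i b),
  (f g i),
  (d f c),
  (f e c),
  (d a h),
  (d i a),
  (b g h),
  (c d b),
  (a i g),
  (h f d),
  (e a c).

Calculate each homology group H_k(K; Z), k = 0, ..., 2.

H_0 = Z,  H_1 = Z^2,  H_2 = Z.

We work with the vertex ordering a < b < c < d < e < f < g < h < i. The simplices of K, each written with vertices in increasing order, are:

  0-simplices (9): a, b, c, d, e, f, g, h, i
  1-simplices (27): ac, ad, ae, ag, ah, ai, bc, bd, be, bg, bh, bi, cd, ce, cf, cg, df, dh, di, ef, eh, ei, fg, fh, fi, gh, gi
  2-simplices (18): ace, acg, adh, adi, aeh, agi, bcd, bcg, bdi, beh, bei, bgh, cdf, cef, dfh, efi, fgh, fgi

so the chain groups are C_0 ≅ Z^9, C_1 ≅ Z^27, C_2 ≅ Z^18.

The boundary map ∂_1: C_1 → C_0 maps an edge to its endpoints' difference, ∂[p,q] = q − p.
The resulting 9×27 matrix has rank 8, and its Smith normal form has invariant factors (1,1,1,1,1,1,1,1).

The boundary map ∂_2: C_2 → C_1 sends each 2-simplex [p,q,r] to [q,r] − [p,r] + [p,q]. For instance
  ∂fgi = gi − fi + fg,
  ∂cdf = df − cf + cd.
The resulting 27×18 matrix has rank 17, and its Smith normal form has invariant factors (1,1,1,1,1,1,1,1,1,1,1,1,1,1,1,1,1).

Now H_k = ker ∂_k / im ∂_{k+1}, so:

  H_0: rank C_0 − rank ∂_1 = 9 − 8 = 1, and the invariant factors of ∂_1 are all 1, so H_0 = Z.
  H_1: rank ker ∂_1 − rank ∂_2 = (27 − 8) − 17 = 2, and the invariant factors of ∂_2 are all 1, so H_1 = Z^2.
  H_2: rank ker ∂_2 − rank ∂_3 = (18 − 17) − 0 = 1, and there is no ∂_3, so H_2 = Z.

As a check, the Euler characteristic is 9 − 27 + 18 = 0, which agrees with 1 − 2 + 1 = 0.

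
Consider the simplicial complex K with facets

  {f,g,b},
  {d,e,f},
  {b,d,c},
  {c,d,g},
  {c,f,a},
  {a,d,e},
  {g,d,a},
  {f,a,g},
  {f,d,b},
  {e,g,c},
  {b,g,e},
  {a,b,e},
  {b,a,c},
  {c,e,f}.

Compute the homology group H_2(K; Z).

H_2 ≅ Z.

Fix the vertex order a < b < c < d < e < f < g and write every simplex with vertices in increasing order. Then dim K = 2 and the simplices of K are:

  0-simplices (7): a, b, c, d, e, f, g
  1-simplices (21): ab, ac, ad, ae, af, ag, bc, bd, be, bf, bg, cd, ce, cf, cg, de, df, dg, ef, eg, fg
  2-simplices (14): abc, abe, acf, ade, adg, afg, bcd, bdf, beg, bfg, cdg, cef, ceg, def

Hence C_0 ≅ Z^7, C_1 ≅ Z^21, C_2 ≅ Z^14.

∂_1: C_1 → C_0 is given by ∂[p,q] = [q] − [p]. For instance
  ∂ad = d − a.
The resulting 7×21 matrix has rank 6, and its Smith normal form has invariant factors (1,1,1,1,1,1).

Boundary ∂_2: C_2 → C_1 sends each 2-simplex [p,q,r] to [q,r] − [p,r] + [p,q]. For instance
  ∂adg = dg − ag + ad,
  ∂abe = be − ae + ab.
As a 21×14 matrix over Z this has rank 13, with invariant factors (1,1,1,1,1,1,1,1,1,1,1,1,1).

Computing H_k = (kernel of ∂_k) / (image of ∂_{k+1}):

  H_2: rank ker ∂_2 − rank ∂_3 = (14 − 13) − 0 = 1, and there is no ∂_3, so H_2 = Z.

(K is a triangulation of the torus T^2.)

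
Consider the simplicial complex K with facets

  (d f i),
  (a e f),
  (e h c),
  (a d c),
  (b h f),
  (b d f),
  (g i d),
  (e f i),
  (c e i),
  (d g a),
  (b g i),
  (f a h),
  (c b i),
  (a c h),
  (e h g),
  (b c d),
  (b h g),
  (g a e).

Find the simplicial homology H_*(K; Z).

Fix the vertex order a < b < c < d < e < f < g < h < i and write every simplex with vertices in increasing order. Then dim K = 2 and the simplices of K are:

  0-simplices (9): a, b, c, d, e, f, g, h, i
  1-simplices (27): ac, ad, ae, af, ag, ah, bc, bd, bf, bg, bh, bi, cd, ce, ch, ci, df, dg, di, ef, eg, eh, ei, fh, fi, gh, gi
  2-simplices (18): acd, ach, adg, aef, aeg, afh, bcd, bci, bdf, bfh, bgh, bgi, ceh, cei, dfi, dgi, efi, egh

Hence C_0 ≅ Z^9, C_1 ≅ Z^27, C_2 ≅ Z^18.

The boundary map ∂_1: C_1 → C_0 maps an edge to its endpoints' difference, ∂[p,q] = q − p.
The 9×27 boundary matrix has rank 8 and Smith normal form diag(1,1,1,1,1,1,1,1).

The boundary map ∂_2: C_2 → C_1 acts by ∂[p,q,r] = [q,r] − [p,r] + [p,q]. For instance
  ∂dgi = gi − di + dg,
  ∂bfh = fh − bh + bf.
This gives a 27×18 integer matrix of rank 18; reducing to Smith normal form yields diagonal entries (1,1,1,1,1,1,1,1,1,1,1,1,1,1,1,1,1,2).

Now H_k = ker ∂_k / im ∂_{k+1}, so:

  H_0: rank C_0 − rank ∂_1 = 9 − 8 = 1, and the invariant factors of ∂_1 are all 1, so H_0 = Z.
  H_1: rank ker ∂_1 − rank ∂_2 = (27 − 8) − 18 = 1, and ∂_2 has invariant factor 2 > 1, so H_1 = Z ⊕ Z/2.
  H_2: rank ker ∂_2 − rank ∂_3 = (18 − 18) − 0 = 0, and there is no ∂_3, so H_2 = 0.

As a check, the Euler characteristic is 9 − 27 + 18 = 0, which agrees with 1 − 1 + 0 = 0.
(K is a triangulation of the Klein bottle.)

H_0 = Z,  H_1 = Z ⊕ Z/2,  H_2 = 0.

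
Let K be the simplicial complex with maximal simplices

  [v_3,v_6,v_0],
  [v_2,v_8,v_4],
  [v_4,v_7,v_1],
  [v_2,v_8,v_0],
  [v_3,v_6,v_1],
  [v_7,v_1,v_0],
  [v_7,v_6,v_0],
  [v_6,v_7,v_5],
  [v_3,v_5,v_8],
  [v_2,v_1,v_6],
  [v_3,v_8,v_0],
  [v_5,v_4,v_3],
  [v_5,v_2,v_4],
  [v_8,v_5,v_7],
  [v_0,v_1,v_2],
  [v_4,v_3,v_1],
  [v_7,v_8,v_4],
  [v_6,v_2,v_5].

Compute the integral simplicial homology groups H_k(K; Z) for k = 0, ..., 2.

H_0 ≅ Z,  H_1 ≅ Z × Z/2,  H_2 = 0.

Fix the vertex order v_0 < v_1 < v_2 < v_3 < v_4 < v_5 < v_6 < v_7 < v_8 and write every simplex with vertices in increasing order. Then dim K = 2 and the simplices of K are:

  0-simplices (9): [v_0], [v_1], [v_2], [v_3], [v_4], [v_5], [v_6], [v_7], [v_8]
  1-simplices (27): (27 of them)
  2-simplices (18): (18 of them)

giving chain groups C_0 ≅ Z^9, C_1 ≅ Z^27, C_2 ≅ Z^18.

∂_1: C_1 → C_0 maps an edge to its endpoints' difference, ∂[p,q] = q − p.
This gives a 9×27 integer matrix of rank 8; reducing to Smith normal form yields diagonal entries (1,1,1,1,1,1,1,1).

The boundary map ∂_2: C_2 → C_1 sends each 2-simplex [p,q,r] to [q,r] − [p,r] + [p,q]. For instance
  ∂[v_5,v_6,v_7] = [v_6,v_7] − [v_5,v_7] + [v_5,v_6],
  ∂[v_2,v_5,v_6] = [v_5,v_6] − [v_2,v_6] + [v_2,v_5].
The 27×18 boundary matrix has rank 18 and Smith normal form diag(1,1,1,1,1,1,1,1,1,1,1,1,1,1,1,1,1,2).

Now H_k = ker ∂_k / im ∂_{k+1}, so:

  H_0: rank C_0 − rank ∂_1 = 9 − 8 = 1, and the invariant factors of ∂_1 are all 1, so H_0 ≅ Z.
  H_1: rank ker ∂_1 − rank ∂_2 = (27 − 8) − 18 = 1, and ∂_2 has invariant factor 2 > 1, so H_1 ≅ Z × Z/2.
  H_2: rank ker ∂_2 − rank ∂_3 = (18 − 18) − 0 = 0, and there is no ∂_3, so H_2 ≅ 0.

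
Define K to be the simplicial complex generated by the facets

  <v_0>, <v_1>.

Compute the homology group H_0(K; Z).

Fix the vertex order v_0 < v_1 and write every simplex with vertices in increasing order. Then dim K = 0 and the simplices of K are:

  0-simplices (2): [v_0], [v_1]

so the chain groups are C_0 ≅ Z^2.

Reading off H_k = ker ∂_k / im ∂_{k+1}:

  H_0: rank C_0 − rank ∂_1 = 2 − 0 = 2, and there is no ∂_1, so H_0 = Z^2.

(K is a triangulation of a set of 2 points.)

H_0 = Z^2.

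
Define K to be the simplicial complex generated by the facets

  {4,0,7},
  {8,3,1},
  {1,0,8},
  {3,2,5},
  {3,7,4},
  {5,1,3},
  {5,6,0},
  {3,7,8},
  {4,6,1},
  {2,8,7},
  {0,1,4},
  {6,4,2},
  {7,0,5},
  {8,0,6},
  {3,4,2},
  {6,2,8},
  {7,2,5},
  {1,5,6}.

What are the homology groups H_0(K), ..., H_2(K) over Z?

H_0 ≅ Z,  H_1 ≅ Z ⊕ Z/2,  H_2 = 0.

Order the vertices as 0 < 1 < 2 < 3 < 4 < 5 < 6 < 7 < 8. Listing each simplex with vertices in this order, K has dimension 2 with simplices:

  0-simplices (9): [0], [1], [2], [3], [4], [5], [6], [7], [8]
  1-simplices (27): (27 of them)
  2-simplices (18): [0,1,4], [0,1,8], [0,4,7], [0,5,6], [0,5,7], [0,6,8], [1,3,5], [1,3,8], [1,4,6], [1,5,6], [2,3,4], [2,3,5], [2,4,6], [2,5,7], [2,6,8], [2,7,8], [3,4,7], [3,7,8]

so the chain groups are C_0 ≅ Z^9, C_1 ≅ Z^27, C_2 ≅ Z^18.

The boundary map ∂_1: C_1 → C_0 is given by ∂[p,q] = [q] − [p]. For instance
  ∂[2,3] = [3] − [2].
As a 9×27 matrix over Z this has rank 8, with invariant factors (1,1,1,1,1,1,1,1).

Boundary ∂_2: C_2 → C_1 acts by ∂[p,q,r] = [q,r] − [p,r] + [p,q]. For instance
  ∂[3,4,7] = [4,7] − [3,7] + [3,4],
  ∂[2,6,8] = [6,8] − [2,8] + [2,6].
This gives a 27×18 integer matrix of rank 18; reducing to Smith normal form yields diagonal entries (1,1,1,1,1,1,1,1,1,1,1,1,1,1,1,1,1,2).

Reading off H_k = ker ∂_k / im ∂_{k+1}:

  H_0: rank C_0 − rank ∂_1 = 9 − 8 = 1, and the invariant factors of ∂_1 are all 1, so H_0 = Z.
  H_1: rank ker ∂_1 − rank ∂_2 = (27 − 8) − 18 = 1, and ∂_2 has invariant factor 2 > 1, so H_1 = Z ⊕ Z/2.
  H_2: rank ker ∂_2 − rank ∂_3 = (18 − 18) − 0 = 0, and there is no ∂_3, so H_2 = 0.

(K is a triangulation of the Klein bottle.)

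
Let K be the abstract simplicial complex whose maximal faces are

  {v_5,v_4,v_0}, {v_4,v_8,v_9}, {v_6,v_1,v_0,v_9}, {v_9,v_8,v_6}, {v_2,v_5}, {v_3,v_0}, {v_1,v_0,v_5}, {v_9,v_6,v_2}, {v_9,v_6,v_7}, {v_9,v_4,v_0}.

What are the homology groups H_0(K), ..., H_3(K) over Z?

H_0 ≅ Z,  H_1 ≅ Z,  H_2 = 0,  H_3 = 0.

We work with the vertex ordering v_0 < v_1 < v_2 < v_3 < v_4 < v_5 < v_6 < v_7 < v_8 < v_9. The simplices of K, each written with vertices in increasing order, are:

  0-simplices (10): [v_0], [v_1], [v_2], [v_3], [v_4], [v_5], [v_6], [v_7], [v_8], [v_9]
  1-simplices (20): (20 of them)
  2-simplices (11): (11 of them)
  3-simplices (1): [v_0,v_1,v_6,v_9]

giving chain groups C_0 ≅ Z^10, C_1 ≅ Z^20, C_2 ≅ Z^11, C_3 ≅ Z^1.

∂_1: C_1 → C_0 sends each edge [p,q] (with p < q) to q − p. For instance
  ∂[v_1,v_9] = [v_9] − [v_1].
As a 10×20 matrix over Z this has rank 9, with invariant factors (1,1,1,1,1,1,1,1,1).

Boundary ∂_2: C_2 → C_1 sends each 2-simplex [p,q,r] to [q,r] − [p,r] + [p,q]. For instance
  ∂[v_0,v_4,v_5] = [v_4,v_5] − [v_0,v_5] + [v_0,v_4],
  ∂[v_0,v_1,v_6] = [v_1,v_6] − [v_0,v_6] + [v_0,v_1].
The resulting 20×11 matrix has rank 10, and its Smith normal form has invariant factors (1,1,1,1,1,1,1,1,1,1).

The boundary map ∂_3: C_3 → C_2 sends each 3-simplex σ to the alternating sum Σ_i (−1)^i (σ with its i-th vertex removed). For instance
  ∂[v_0,v_1,v_6,v_9] = [v_1,v_6,v_9] − [v_0,v_6,v_9] + [v_0,v_1,v_9] − [v_0,v_1,v_6].
The 11×1 boundary matrix has rank 1 and Smith normal form diag(1).

From H_k ≅ ker(∂_k) / im(∂_{k+1}) we obtain:

  H_0: rank C_0 − rank ∂_1 = 10 − 9 = 1, and the invariant factors of ∂_1 are all 1, so H_0 = Z.
  H_1: rank ker ∂_1 − rank ∂_2 = (20 − 9) − 10 = 1, and the invariant factors of ∂_2 are all 1, so H_1 = Z.
  H_2: rank ker ∂_2 − rank ∂_3 = (11 − 10) − 1 = 0, and the invariant factors of ∂_3 are all 1, so H_2 = 0.
  H_3: rank ker ∂_3 − rank ∂_4 = (1 − 1) − 0 = 0, and there is no ∂_4, so H_3 = 0.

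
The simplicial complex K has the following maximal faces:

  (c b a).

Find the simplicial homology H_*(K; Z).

Order the vertices as a < b < c. Listing each simplex with vertices in this order, K has dimension 2 with simplices:

  0-simplices (3): a, b, c
  1-simplices (3): ab, ac, bc
  2-simplices (1): abc

so the chain groups are C_0 ≅ Z^3, C_1 ≅ Z^3, C_2 ≅ Z^1.

The boundary map ∂_1: C_1 → C_0 maps an edge to its endpoints' difference, ∂[p,q] = q − p.
The 3×3 boundary matrix has rank 2 and Smith normal form diag(1,1).

∂_2: C_2 → C_1 sends each 2-simplex [p,q,r] to [q,r] − [p,r] + [p,q]. For instance
  ∂abc = bc − ac + ab.
As a 3×1 matrix over Z this has rank 1, with invariant factors (1).

Computing H_k = (kernel of ∂_k) / (image of ∂_{k+1}):

  H_0: rank C_0 − rank ∂_1 = 3 − 2 = 1, and the invariant factors of ∂_1 are all 1, so H_0 ≅ Z.
  H_1: rank ker ∂_1 − rank ∂_2 = (3 − 2) − 1 = 0, and the invariant factors of ∂_2 are all 1, so H_1 ≅ 0.
  H_2: rank ker ∂_2 − rank ∂_3 = (1 − 1) − 0 = 0, and there is no ∂_3, so H_2 ≅ 0.

As a check, the Euler characteristic is 3 − 3 + 1 = 1, which agrees with 1 − 0 + 0 = 1.

H_0 ≅ Z,  H_1 = 0,  H_2 = 0.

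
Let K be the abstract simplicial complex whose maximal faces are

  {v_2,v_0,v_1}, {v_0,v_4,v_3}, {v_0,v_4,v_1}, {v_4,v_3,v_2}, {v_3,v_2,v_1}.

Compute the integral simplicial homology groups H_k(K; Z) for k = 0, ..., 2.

Fix the vertex order v_0 < v_1 < v_2 < v_3 < v_4 and write every simplex with vertices in increasing order. Then dim K = 2 and the simplices of K are:

  0-simplices (5): [v_0], [v_1], [v_2], [v_3], [v_4]
  1-simplices (10): [v_0,v_1], [v_0,v_2], [v_0,v_3], [v_0,v_4], [v_1,v_2], [v_1,v_3], [v_1,v_4], [v_2,v_3], [v_2,v_4], [v_3,v_4]
  2-simplices (5): [v_0,v_1,v_2], [v_0,v_1,v_4], [v_0,v_3,v_4], [v_1,v_2,v_3], [v_2,v_3,v_4]

so the chain groups are C_0 ≅ Z^5, C_1 ≅ Z^10, C_2 ≅ Z^5.

The boundary map ∂_1: C_1 → C_0 sends each edge [p,q] (with p < q) to q − p. For instance
  ∂[v_2,v_3] = [v_3] − [v_2].
This gives a 5×10 integer matrix of rank 4; reducing to Smith normal form yields diagonal entries (1,1,1,1).

The boundary map ∂_2: C_2 → C_1 maps a triangle to the signed sum of its edges. For instance
  ∂[v_2,v_3,v_4] = [v_3,v_4] − [v_2,v_4] + [v_2,v_3],
  ∂[v_0,v_1,v_2] = [v_1,v_2] − [v_0,v_2] + [v_0,v_1].
As a 10×5 matrix over Z this has rank 5, with invariant factors (1,1,1,1,1).

Now H_k = ker ∂_k / im ∂_{k+1}, so:

  H_0: rank C_0 − rank ∂_1 = 5 − 4 = 1, and the invariant factors of ∂_1 are all 1, so H_0 = Z.
  H_1: rank ker ∂_1 − rank ∂_2 = (10 − 4) − 5 = 1, and the invariant factors of ∂_2 are all 1, so H_1 = Z.
  H_2: rank ker ∂_2 − rank ∂_3 = (5 − 5) − 0 = 0, and there is no ∂_3, so H_2 = 0.

As a check, the Euler characteristic is 5 − 10 + 5 = 0, which agrees with 1 − 1 + 0 = 0.

H_0 ≅ Z,  H_1 ≅ Z,  H_2 = 0.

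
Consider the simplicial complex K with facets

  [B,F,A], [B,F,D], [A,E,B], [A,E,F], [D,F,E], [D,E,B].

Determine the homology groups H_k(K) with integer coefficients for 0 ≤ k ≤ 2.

Take the total order A < B < D < E < F on the vertex set. Then K (dimension 2) consists of the simplices:

  0-simplices (5): A, B, D, E, F
  1-simplices (9): AB, AE, AF, BD, BE, BF, DE, DF, EF
  2-simplices (6): ABE, ABF, AEF, BDE, BDF, DEF

giving chain groups C_0 ≅ Z^5, C_1 ≅ Z^9, C_2 ≅ Z^6.

∂_1: C_1 → C_0 maps an edge to its endpoints' difference, ∂[p,q] = q − p. For instance
  ∂BF = F − B.
The resulting 5×9 matrix has rank 4, and its Smith normal form has invariant factors (1,1,1,1).

The boundary map ∂_2: C_2 → C_1 acts by ∂[p,q,r] = [q,r] − [p,r] + [p,q]. For instance
  ∂DEF = EF − DF + DE,
  ∂BDF = DF − BF + BD.
The 9×6 boundary matrix has rank 5 and Smith normal form diag(1,1,1,1,1).

Reading off H_k = ker ∂_k / im ∂_{k+1}:

  H_0: rank C_0 − rank ∂_1 = 5 − 4 = 1, and the invariant factors of ∂_1 are all 1, so H_0 ≅ Z.
  H_1: rank ker ∂_1 − rank ∂_2 = (9 − 4) − 5 = 0, and the invariant factors of ∂_2 are all 1, so H_1 ≅ 0.
  H_2: rank ker ∂_2 − rank ∂_3 = (6 − 5) − 0 = 1, and there is no ∂_3, so H_2 ≅ Z.

(K is a triangulation of the 2-sphere S^2.)

H_0 ≅ Z,  H_1 = 0,  H_2 ≅ Z.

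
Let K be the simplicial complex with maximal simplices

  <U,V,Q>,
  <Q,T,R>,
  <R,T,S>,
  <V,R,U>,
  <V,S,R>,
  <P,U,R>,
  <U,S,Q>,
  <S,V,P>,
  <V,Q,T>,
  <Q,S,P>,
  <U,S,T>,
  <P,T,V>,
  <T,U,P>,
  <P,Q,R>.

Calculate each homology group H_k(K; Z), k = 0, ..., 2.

H_0 ≅ Z,  H_1 ≅ Z^2,  H_2 ≅ Z.

Take the total order P < Q < R < S < T < U < V on the vertex set. Then K (dimension 2) consists of the simplices:

  0-simplices (7): P, Q, R, S, T, U, V
  1-simplices (21): PQ, PR, PS, PT, PU, PV, QR, QS, QT, QU, QV, RS, RT, RU, RV, ST, SU, SV, TU, TV, UV
  2-simplices (14): PQR, PQS, PRU, PSV, PTU, PTV, QRT, QSU, QTV, QUV, RST, RSV, RUV, STU

so the chain groups are C_0 ≅ Z^7, C_1 ≅ Z^21, C_2 ≅ Z^14.

The boundary map ∂_1: C_1 → C_0 is given by ∂[p,q] = [q] − [p]. For instance
  ∂RS = S − R.
As a 7×21 matrix over Z this has rank 6, with invariant factors (1,1,1,1,1,1).

The boundary map ∂_2: C_2 → C_1 maps a triangle to the signed sum of its edges. For instance
  ∂PQR = QR − PR + PQ,
  ∂RST = ST − RT + RS.
The resulting 21×14 matrix has rank 13, and its Smith normal form has invariant factors (1,1,1,1,1,1,1,1,1,1,1,1,1).

From H_k ≅ ker(∂_k) / im(∂_{k+1}) we obtain:

  H_0: rank C_0 − rank ∂_1 = 7 − 6 = 1, and the invariant factors of ∂_1 are all 1, so H_0 ≅ Z.
  H_1: rank ker ∂_1 − rank ∂_2 = (21 − 6) − 13 = 2, and the invariant factors of ∂_2 are all 1, so H_1 ≅ Z^2.
  H_2: rank ker ∂_2 − rank ∂_3 = (14 − 13) − 0 = 1, and there is no ∂_3, so H_2 ≅ Z.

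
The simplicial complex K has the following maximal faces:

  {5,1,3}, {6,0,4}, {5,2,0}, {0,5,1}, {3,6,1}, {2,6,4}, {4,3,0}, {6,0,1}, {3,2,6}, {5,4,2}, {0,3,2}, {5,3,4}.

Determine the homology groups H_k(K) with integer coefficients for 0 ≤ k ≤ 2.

H_0 ≅ Z,  H_1 ≅ Z/2Z,  H_2 = 0.

We work with the vertex ordering 0 < 1 < 2 < 3 < 4 < 5 < 6. The simplices of K, each written with vertices in increasing order, are:

  0-simplices (7): [0], [1], [2], [3], [4], [5], [6]
  1-simplices (18): [0,1], [0,2], [0,3], [0,4], [0,5], [0,6], [1,3], [1,5], [1,6], [2,3], [2,4], [2,5], [2,6], [3,4], [3,5], [3,6], [4,5], [4,6]
  2-simplices (12): [0,1,5], [0,1,6], [0,2,3], [0,2,5], [0,3,4], [0,4,6], [1,3,5], [1,3,6], [2,3,6], [2,4,5], [2,4,6], [3,4,5]

giving chain groups C_0 ≅ Z^7, C_1 ≅ Z^18, C_2 ≅ Z^12.

The boundary map ∂_1: C_1 → C_0 maps an edge to its endpoints' difference, ∂[p,q] = q − p.
As a 7×18 matrix over Z this has rank 6, with invariant factors (1,1,1,1,1,1).

∂_2: C_2 → C_1 sends each 2-simplex [p,q,r] to [q,r] − [p,r] + [p,q]. For instance
  ∂[0,1,6] = [1,6] − [0,6] + [0,1],
  ∂[0,4,6] = [4,6] − [0,6] + [0,4].
The resulting 18×12 matrix has rank 12, and its Smith normal form has invariant factors (1,1,1,1,1,1,1,1,1,1,1,2).

Reading off H_k = ker ∂_k / im ∂_{k+1}:

  H_0: rank C_0 − rank ∂_1 = 7 − 6 = 1, and the invariant factors of ∂_1 are all 1, so H_0 = Z.
  H_1: rank ker ∂_1 − rank ∂_2 = (18 − 6) − 12 = 0, and ∂_2 has invariant factor 2 > 1, so H_1 = Z/2Z.
  H_2: rank ker ∂_2 − rank ∂_3 = (12 − 12) − 0 = 0, and there is no ∂_3, so H_2 = 0.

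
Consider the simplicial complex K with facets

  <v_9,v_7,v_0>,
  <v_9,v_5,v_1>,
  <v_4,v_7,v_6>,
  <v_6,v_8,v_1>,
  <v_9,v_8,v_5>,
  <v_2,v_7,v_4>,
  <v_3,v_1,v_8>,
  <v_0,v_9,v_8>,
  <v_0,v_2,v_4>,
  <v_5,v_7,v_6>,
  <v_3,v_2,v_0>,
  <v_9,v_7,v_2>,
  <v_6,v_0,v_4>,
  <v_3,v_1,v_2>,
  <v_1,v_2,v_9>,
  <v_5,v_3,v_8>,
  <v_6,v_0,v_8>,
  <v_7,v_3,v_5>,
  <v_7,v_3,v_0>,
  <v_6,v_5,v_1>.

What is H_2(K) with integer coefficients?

H_2 = 0.

K has 10 vertices, 30 edges, 20 triangles.
rank ∂_2 = 20, rank ∂_3 = 0 ⇒ b_2 = 20 − 20 − 0 = 0. So H_2 ≅ 0.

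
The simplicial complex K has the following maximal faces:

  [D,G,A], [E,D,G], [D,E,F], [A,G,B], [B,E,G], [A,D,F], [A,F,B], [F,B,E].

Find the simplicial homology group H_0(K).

Fix the vertex order A < B < D < E < F < G and write every simplex with vertices in increasing order. Then dim K = 2 and the simplices of K are:

  0-simplices (6): A, B, D, E, F, G
  1-simplices (12): AB, AD, AF, AG, BE, BF, BG, DE, DF, DG, EF, EG
  2-simplices (8): ABF, ABG, ADF, ADG, BEF, BEG, DEF, DEG

giving chain groups C_0 ≅ Z^6, C_1 ≅ Z^12, C_2 ≅ Z^8.

∂_1: C_1 → C_0 sends each edge [p,q] (with p < q) to q − p.
The 6×12 boundary matrix has rank 5 and Smith normal form diag(1,1,1,1,1).

∂_2: C_2 → C_1 sends each 2-simplex [p,q,r] to [q,r] − [p,r] + [p,q]. For instance
  ∂BEG = EG − BG + BE,
  ∂BEF = EF − BF + BE.
This gives a 12×8 integer matrix of rank 7; reducing to Smith normal form yields diagonal entries (1,1,1,1,1,1,1).

Now H_k = ker ∂_k / im ∂_{k+1}, so:

  H_0: rank C_0 − rank ∂_1 = 6 − 5 = 1, and the invariant factors of ∂_1 are all 1, so H_0 = Z.

H_0 = Z.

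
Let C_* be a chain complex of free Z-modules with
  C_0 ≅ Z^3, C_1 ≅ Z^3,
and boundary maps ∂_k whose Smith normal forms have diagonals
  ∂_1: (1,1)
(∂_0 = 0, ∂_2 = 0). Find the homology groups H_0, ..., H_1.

H_0: b_0 = 3 − 0 − 2 = 1; torsion from ∂_1 factors > 1: none. So H_0 ≅ Z.
H_1: b_1 = 3 − 2 − 0 = 1; torsion from ∂_2 factors > 1: none. So H_1 ≅ Z.

H_0 ≅ Z,  H_1 ≅ Z.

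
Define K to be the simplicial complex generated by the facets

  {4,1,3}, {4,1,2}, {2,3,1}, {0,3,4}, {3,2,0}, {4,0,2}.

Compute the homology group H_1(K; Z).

Take the total order 0 < 1 < 2 < 3 < 4 on the vertex set. Then K (dimension 2) consists of the simplices:

  0-simplices (5): [0], [1], [2], [3], [4]
  1-simplices (9): [0,2], [0,3], [0,4], [1,2], [1,3], [1,4], [2,3], [2,4], [3,4]
  2-simplices (6): [0,2,3], [0,2,4], [0,3,4], [1,2,3], [1,2,4], [1,3,4]

giving chain groups C_0 ≅ Z^5, C_1 ≅ Z^9, C_2 ≅ Z^6.

∂_1: C_1 → C_0 sends each edge [p,q] (with p < q) to q − p. For instance
  ∂[1,4] = [4] − [1].
This gives a 5×9 integer matrix of rank 4; reducing to Smith normal form yields diagonal entries (1,1,1,1).

The boundary map ∂_2: C_2 → C_1 maps a triangle to the signed sum of its edges. For instance
  ∂[1,3,4] = [3,4] − [1,4] + [1,3],
  ∂[1,2,3] = [2,3] − [1,3] + [1,2].
This gives a 9×6 integer matrix of rank 5; reducing to Smith normal form yields diagonal entries (1,1,1,1,1).

From H_k ≅ ker(∂_k) / im(∂_{k+1}) we obtain:

  H_1: rank ker ∂_1 − rank ∂_2 = (9 − 4) − 5 = 0, and the invariant factors of ∂_2 are all 1, so H_1 = 0.

(K is a triangulation of the 2-sphere S^2.)

H_1 = 0.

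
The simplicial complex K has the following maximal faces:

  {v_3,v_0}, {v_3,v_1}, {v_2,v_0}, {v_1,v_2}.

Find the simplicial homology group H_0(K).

H_0 ≅ Z.

Order the vertices as v_0 < v_1 < v_2 < v_3. Listing each simplex with vertices in this order, K has dimension 1 with simplices:

  0-simplices (4): [v_0], [v_1], [v_2], [v_3]
  1-simplices (4): [v_0,v_2], [v_0,v_3], [v_1,v_2], [v_1,v_3]

giving chain groups C_0 ≅ Z^4, C_1 ≅ Z^4.

The boundary map ∂_1: C_1 → C_0 is given by ∂[p,q] = [q] − [p]. For instance
  ∂[v_1,v_3] = [v_3] − [v_1].
The 4×4 boundary matrix has rank 3 and Smith normal form diag(1,1,1).

Now H_k = ker ∂_k / im ∂_{k+1}, so:

  H_0: rank C_0 − rank ∂_1 = 4 − 3 = 1, and the invariant factors of ∂_1 are all 1, so H_0 ≅ Z.

(K is a triangulation of the circle S^1.)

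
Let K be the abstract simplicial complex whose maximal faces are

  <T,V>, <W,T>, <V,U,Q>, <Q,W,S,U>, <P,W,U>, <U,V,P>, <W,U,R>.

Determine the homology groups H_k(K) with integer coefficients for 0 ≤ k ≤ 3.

H_0 ≅ Z,  H_1 ≅ Z,  H_2 = 0,  H_3 = 0.

Order the vertices as P < Q < R < S < T < U < V < W. Listing each simplex with vertices in this order, K has dimension 3 with simplices:

  0-simplices (8): P, Q, R, S, T, U, V, W
  1-simplices (15): PU, PV, PW, QS, QU, QV, QW, RU, RW, SU, SW, TV, TW, UV, UW
  2-simplices (8): PUV, PUW, QSU, QSW, QUV, QUW, RUW, SUW
  3-simplices (1): QSUW

giving chain groups C_0 ≅ Z^8, C_1 ≅ Z^15, C_2 ≅ Z^8, C_3 ≅ Z^1.

∂_1: C_1 → C_0 sends each edge [p,q] (with p < q) to q − p.
The resulting 8×15 matrix has rank 7, and its Smith normal form has invariant factors (1,1,1,1,1,1,1).

The boundary map ∂_2: C_2 → C_1 acts by ∂[p,q,r] = [q,r] − [p,r] + [p,q]. For instance
  ∂QUW = UW − QW + QU,
  ∂QSU = SU − QU + QS.
As a 15×8 matrix over Z this has rank 7, with invariant factors (1,1,1,1,1,1,1).

∂_3: C_3 → C_2 sends each 3-simplex σ to the alternating sum Σ_i (−1)^i (σ with its i-th vertex removed). For instance
  ∂QSUW = SUW − QUW + QSW − QSU.
The 8×1 boundary matrix has rank 1 and Smith normal form diag(1).

Computing H_k = (kernel of ∂_k) / (image of ∂_{k+1}):

  H_0: rank C_0 − rank ∂_1 = 8 − 7 = 1, and the invariant factors of ∂_1 are all 1, so H_0 = Z.
  H_1: rank ker ∂_1 − rank ∂_2 = (15 − 7) − 7 = 1, and the invariant factors of ∂_2 are all 1, so H_1 = Z.
  H_2: rank ker ∂_2 − rank ∂_3 = (8 − 7) − 1 = 0, and the invariant factors of ∂_3 are all 1, so H_2 = 0.
  H_3: rank ker ∂_3 − rank ∂_4 = (1 − 1) − 0 = 0, and there is no ∂_4, so H_3 = 0.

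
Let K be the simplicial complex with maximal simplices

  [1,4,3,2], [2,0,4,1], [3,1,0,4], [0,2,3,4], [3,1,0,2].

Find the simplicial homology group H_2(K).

Fix the vertex order 0 < 1 < 2 < 3 < 4 and write every simplex with vertices in increasing order. Then dim K = 3 and the simplices of K are:

  0-simplices (5): [0], [1], [2], [3], [4]
  1-simplices (10): [0,1], [0,2], [0,3], [0,4], [1,2], [1,3], [1,4], [2,3], [2,4], [3,4]
  2-simplices (10): [0,1,2], [0,1,3], [0,1,4], [0,2,3], [0,2,4], [0,3,4], [1,2,3], [1,2,4], [1,3,4], [2,3,4]
  3-simplices (5): [0,1,2,3], [0,1,2,4], [0,1,3,4], [0,2,3,4], [1,2,3,4]

Hence C_0 ≅ Z^5, C_1 ≅ Z^10, C_2 ≅ Z^10, C_3 ≅ Z^5.

∂_1: C_1 → C_0 sends each edge [p,q] (with p < q) to q − p. For instance
  ∂[0,3] = [3] − [0].
The resulting 5×10 matrix has rank 4, and its Smith normal form has invariant factors (1,1,1,1).

The boundary map ∂_2: C_2 → C_1 maps a triangle to the signed sum of its edges. For instance
  ∂[0,1,3] = [1,3] − [0,3] + [0,1],
  ∂[1,2,3] = [2,3] − [1,3] + [1,2].
The 10×10 boundary matrix has rank 6 and Smith normal form diag(1,1,1,1,1,1).

The boundary map ∂_3: C_3 → C_2 sends each 3-simplex σ to the alternating sum Σ_i (−1)^i (σ with its i-th vertex removed). For instance
  ∂[0,1,2,4] = [1,2,4] − [0,2,4] + [0,1,4] − [0,1,2],
  ∂[0,1,2,3] = [1,2,3] − [0,2,3] + [0,1,3] − [0,1,2].
As a 10×5 matrix over Z this has rank 4, with invariant factors (1,1,1,1).

Computing H_k = (kernel of ∂_k) / (image of ∂_{k+1}):

  H_2: rank ker ∂_2 − rank ∂_3 = (10 − 6) − 4 = 0, and the invariant factors of ∂_3 are all 1, so H_2 = 0.

H_2 ≅ 0.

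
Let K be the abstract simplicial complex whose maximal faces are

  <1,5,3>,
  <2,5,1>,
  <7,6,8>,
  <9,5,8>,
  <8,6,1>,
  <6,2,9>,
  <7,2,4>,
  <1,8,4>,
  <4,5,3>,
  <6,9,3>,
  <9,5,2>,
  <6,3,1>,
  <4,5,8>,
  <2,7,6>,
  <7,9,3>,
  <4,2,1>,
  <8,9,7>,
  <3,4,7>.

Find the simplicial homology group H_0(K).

H_0 = Z.

Order the vertices as 1 < 2 < 3 < 4 < 5 < 6 < 7 < 8 < 9. Listing each simplex with vertices in this order, K has dimension 2 with simplices:

  0-simplices (9): [1], [2], [3], [4], [5], [6], [7], [8], [9]
  1-simplices (27): (27 of them)
  2-simplices (18): [1,2,4], [1,2,5], [1,3,5], [1,3,6], [1,4,8], [1,6,8], [2,4,7], [2,5,9], [2,6,7], [2,6,9], [3,4,5], [3,4,7], [3,6,9], [3,7,9], [4,5,8], [5,8,9], [6,7,8], [7,8,9]

Hence C_0 ≅ Z^9, C_1 ≅ Z^27, C_2 ≅ Z^18.

The boundary map ∂_1: C_1 → C_0 is given by ∂[p,q] = [q] − [p]. For instance
  ∂[6,8] = [8] − [6].
This gives a 9×27 integer matrix of rank 8; reducing to Smith normal form yields diagonal entries (1,1,1,1,1,1,1,1).

Boundary ∂_2: C_2 → C_1 sends each 2-simplex [p,q,r] to [q,r] − [p,r] + [p,q]. For instance
  ∂[3,4,7] = [4,7] − [3,7] + [3,4],
  ∂[3,6,9] = [6,9] − [3,9] + [3,6].
The resulting 27×18 matrix has rank 18, and its Smith normal form has invariant factors (1,1,1,1,1,1,1,1,1,1,1,1,1,1,1,1,1,2).

From H_k ≅ ker(∂_k) / im(∂_{k+1}) we obtain:

  H_0: rank C_0 − rank ∂_1 = 9 − 8 = 1, and the invariant factors of ∂_1 are all 1, so H_0 ≅ Z.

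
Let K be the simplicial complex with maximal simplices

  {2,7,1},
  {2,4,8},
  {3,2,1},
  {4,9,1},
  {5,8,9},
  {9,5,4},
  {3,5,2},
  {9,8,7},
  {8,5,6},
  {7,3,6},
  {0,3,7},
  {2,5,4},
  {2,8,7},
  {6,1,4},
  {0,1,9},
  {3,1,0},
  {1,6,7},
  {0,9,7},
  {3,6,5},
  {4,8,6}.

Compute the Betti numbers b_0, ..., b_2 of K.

b_0 = 1, b_1 = 1, b_2 = 0.

We work with the vertex ordering 0 < 1 < 2 < 3 < 4 < 5 < 6 < 7 < 8 < 9. The simplices of K, each written with vertices in increasing order, are:

  0-simplices (10): [0], [1], [2], [3], [4], [5], [6], [7], [8], [9]
  1-simplices (30): (30 of them)
  2-simplices (20): (20 of them)

so the chain groups are C_0 ≅ Z^10, C_1 ≅ Z^30, C_2 ≅ Z^20.

Boundary ∂_1: C_1 → C_0 maps an edge to its endpoints' difference, ∂[p,q] = q − p.
This gives a 10×30 integer matrix of rank 9; reducing to Smith normal form yields diagonal entries (1,1,1,1,1,1,1,1,1).

The boundary map ∂_2: C_2 → C_1 maps a triangle to the signed sum of its edges. For instance
  ∂[2,3,5] = [3,5] − [2,5] + [2,3],
  ∂[2,4,5] = [4,5] − [2,5] + [2,4].
This gives a 30×20 integer matrix of rank 20; reducing to Smith normal form yields diagonal entries (1,1,1,1,1,1,1,1,1,1,1,1,1,1,1,1,1,1,1,2).

Reading off H_k = ker ∂_k / im ∂_{k+1}:

  H_0: rank C_0 − rank ∂_1 = 10 − 9 = 1, and the invariant factors of ∂_1 are all 1, so H_0 ≅ Z.
  H_1: rank ker ∂_1 − rank ∂_2 = (30 − 9) − 20 = 1, and ∂_2 has invariant factor 2 > 1, so H_1 ≅ Z ⊕ Z/2Z.
  H_2: rank ker ∂_2 − rank ∂_3 = (20 − 20) − 0 = 0, and there is no ∂_3, so H_2 ≅ 0.

Hence the Betti numbers are b_0 = 1, b_1 = 1, b_2 = 0.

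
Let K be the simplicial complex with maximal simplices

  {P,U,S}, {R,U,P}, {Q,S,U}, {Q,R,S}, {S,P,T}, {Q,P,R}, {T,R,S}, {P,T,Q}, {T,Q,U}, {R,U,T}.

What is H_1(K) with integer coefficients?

K has 6 vertices, 15 edges, 10 triangles.
rank ∂_1 = 5, rank ∂_2 = 10 ⇒ b_1 = 15 − 5 − 10 = 0; ∂_2 has invariant factor(s) [2] giving torsion. So H_1 = Z_2.

H_1 ≅ Z_2.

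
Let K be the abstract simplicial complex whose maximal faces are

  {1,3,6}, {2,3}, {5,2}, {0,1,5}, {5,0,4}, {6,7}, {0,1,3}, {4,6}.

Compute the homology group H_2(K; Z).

H_2 = 0.

K has 8 vertices, 13 edges, 4 triangles.
rank ∂_2 = 4, rank ∂_3 = 0 ⇒ b_2 = 4 − 4 − 0 = 0. So H_2 ≅ 0.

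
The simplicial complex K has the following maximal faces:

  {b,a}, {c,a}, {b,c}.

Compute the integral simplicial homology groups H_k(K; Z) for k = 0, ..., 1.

H_0 = Z,  H_1 = Z.

Fix the vertex order a < b < c and write every simplex with vertices in increasing order. Then dim K = 1 and the simplices of K are:

  0-simplices (3): a, b, c
  1-simplices (3): ab, ac, bc

giving chain groups C_0 ≅ Z^3, C_1 ≅ Z^3.

∂_1: C_1 → C_0 is given by ∂[p,q] = [q] − [p].
This gives a 3×3 integer matrix of rank 2; reducing to Smith normal form yields diagonal entries (1,1).

Computing H_k = (kernel of ∂_k) / (image of ∂_{k+1}):

  H_0: rank C_0 − rank ∂_1 = 3 − 2 = 1, and the invariant factors of ∂_1 are all 1, so H_0 ≅ Z.
  H_1: rank ker ∂_1 − rank ∂_2 = (3 − 2) − 0 = 1, and there is no ∂_2, so H_1 ≅ Z.

As a check, the Euler characteristic is 3 − 3 = 0, which agrees with 1 − 1 = 0.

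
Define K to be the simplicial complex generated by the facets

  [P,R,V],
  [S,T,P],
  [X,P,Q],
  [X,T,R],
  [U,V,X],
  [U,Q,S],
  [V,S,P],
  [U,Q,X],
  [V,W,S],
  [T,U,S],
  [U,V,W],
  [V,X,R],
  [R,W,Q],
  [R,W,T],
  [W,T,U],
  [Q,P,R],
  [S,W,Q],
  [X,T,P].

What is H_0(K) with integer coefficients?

Fix the vertex order P < Q < R < S < T < U < V < W < X and write every simplex with vertices in increasing order. Then dim K = 2 and the simplices of K are:

  0-simplices (9): P, Q, R, S, T, U, V, W, X
  1-simplices (27): PQ, PR, PS, PT, PV, PX, QR, QS, QU, QW, QX, RT, RV, RW, RX, ST, SU, SV, SW, TU, TW, TX, UV, UW, UX, VW, VX
  2-simplices (18): PQR, PQX, PRV, PST, PSV, PTX, QRW, QSU, QSW, QUX, RTW, RTX, RVX, STU, SVW, TUW, UVW, UVX

giving chain groups C_0 ≅ Z^9, C_1 ≅ Z^27, C_2 ≅ Z^18.

∂_1: C_1 → C_0 is given by ∂[p,q] = [q] − [p]. For instance
  ∂QS = S − Q.
As a 9×27 matrix over Z this has rank 8, with invariant factors (1,1,1,1,1,1,1,1).

∂_2: C_2 → C_1 maps a triangle to the signed sum of its edges. For instance
  ∂STU = TU − SU + ST,
  ∂QSU = SU − QU + QS.
As a 27×18 matrix over Z this has rank 18, with invariant factors (1,1,1,1,1,1,1,1,1,1,1,1,1,1,1,1,1,2).

Reading off H_k = ker ∂_k / im ∂_{k+1}:

  H_0: rank C_0 − rank ∂_1 = 9 − 8 = 1, and the invariant factors of ∂_1 are all 1, so H_0 = Z.

H_0 = Z.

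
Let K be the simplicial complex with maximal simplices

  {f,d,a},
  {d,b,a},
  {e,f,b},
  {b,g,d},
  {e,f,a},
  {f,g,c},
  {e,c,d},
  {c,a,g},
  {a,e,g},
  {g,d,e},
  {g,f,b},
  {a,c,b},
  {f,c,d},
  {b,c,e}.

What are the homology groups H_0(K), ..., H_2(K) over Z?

We work with the vertex ordering a < b < c < d < e < f < g. The simplices of K, each written with vertices in increasing order, are:

  0-simplices (7): a, b, c, d, e, f, g
  1-simplices (21): ab, ac, ad, ae, af, ag, bc, bd, be, bf, bg, cd, ce, cf, cg, de, df, dg, ef, eg, fg
  2-simplices (14): abc, abd, acg, adf, aef, aeg, bce, bdg, bef, bfg, cde, cdf, cfg, deg

giving chain groups C_0 ≅ Z^7, C_1 ≅ Z^21, C_2 ≅ Z^14.

∂_1: C_1 → C_0 maps an edge to its endpoints' difference, ∂[p,q] = q − p. For instance
  ∂ac = c − a.
As a 7×21 matrix over Z this has rank 6, with invariant factors (1,1,1,1,1,1).

∂_2: C_2 → C_1 maps a triangle to the signed sum of its edges. For instance
  ∂bef = ef − bf + be,
  ∂cde = de − ce + cd.
This gives a 21×14 integer matrix of rank 13; reducing to Smith normal form yields diagonal entries (1,1,1,1,1,1,1,1,1,1,1,1,1).

Computing H_k = (kernel of ∂_k) / (image of ∂_{k+1}):

  H_0: rank C_0 − rank ∂_1 = 7 − 6 = 1, and the invariant factors of ∂_1 are all 1, so H_0 = Z.
  H_1: rank ker ∂_1 − rank ∂_2 = (21 − 6) − 13 = 2, and the invariant factors of ∂_2 are all 1, so H_1 = Z^2.
  H_2: rank ker ∂_2 − rank ∂_3 = (14 − 13) − 0 = 1, and there is no ∂_3, so H_2 = Z.

H_0 = Z,  H_1 = Z^2,  H_2 = Z.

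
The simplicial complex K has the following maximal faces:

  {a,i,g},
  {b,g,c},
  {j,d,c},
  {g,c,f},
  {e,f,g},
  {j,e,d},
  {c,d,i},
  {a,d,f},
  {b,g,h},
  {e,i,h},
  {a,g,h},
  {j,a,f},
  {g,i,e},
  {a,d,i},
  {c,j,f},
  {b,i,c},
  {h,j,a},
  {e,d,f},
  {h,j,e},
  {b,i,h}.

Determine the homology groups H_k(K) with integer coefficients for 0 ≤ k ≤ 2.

H_0 = Z,  H_1 = Z ⊕ Z/2,  H_2 = 0.

Order the vertices as a < b < c < d < e < f < g < h < i < j. Listing each simplex with vertices in this order, K has dimension 2 with simplices:

  0-simplices (10): a, b, c, d, e, f, g, h, i, j
  1-simplices (30): ad, af, ag, ah, ai, aj, bc, bg, bh, bi, cd, cf, cg, ci, cj, de, df, di, dj, ef, eg, eh, ei, ej, fg, fj, gh, gi, hi, hj
  2-simplices (20): adf, adi, afj, agh, agi, ahj, bcg, bci, bgh, bhi, cdi, cdj, cfg, cfj, def, dej, efg, egi, ehi, ehj

giving chain groups C_0 ≅ Z^10, C_1 ≅ Z^30, C_2 ≅ Z^20.

∂_1: C_1 → C_0 is given by ∂[p,q] = [q] − [p]. For instance
  ∂cf = f − c.
The resulting 10×30 matrix has rank 9, and its Smith normal form has invariant factors (1,1,1,1,1,1,1,1,1).

Boundary ∂_2: C_2 → C_1 sends each 2-simplex [p,q,r] to [q,r] − [p,r] + [p,q]. For instance
  ∂agi = gi − ai + ag,
  ∂dej = ej − dj + de.
As a 30×20 matrix over Z this has rank 20, with invariant factors (1,1,1,1,1,1,1,1,1,1,1,1,1,1,1,1,1,1,1,2).

Computing H_k = (kernel of ∂_k) / (image of ∂_{k+1}):

  H_0: rank C_0 − rank ∂_1 = 10 − 9 = 1, and the invariant factors of ∂_1 are all 1, so H_0 = Z.
  H_1: rank ker ∂_1 − rank ∂_2 = (30 − 9) − 20 = 1, and ∂_2 has invariant factor 2 > 1, so H_1 = Z ⊕ Z/2.
  H_2: rank ker ∂_2 − rank ∂_3 = (20 − 20) − 0 = 0, and there is no ∂_3, so H_2 = 0.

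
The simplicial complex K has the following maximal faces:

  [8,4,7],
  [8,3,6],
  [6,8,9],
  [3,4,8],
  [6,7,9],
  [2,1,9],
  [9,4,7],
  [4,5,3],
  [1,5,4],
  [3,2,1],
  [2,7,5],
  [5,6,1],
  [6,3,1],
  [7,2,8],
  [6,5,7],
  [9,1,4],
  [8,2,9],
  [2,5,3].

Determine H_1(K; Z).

H_1 = Z ⊕ Z_2.

Take the total order 1 < 2 < 3 < 4 < 5 < 6 < 7 < 8 < 9 on the vertex set. Then K (dimension 2) consists of the simplices:

  0-simplices (9): [1], [2], [3], [4], [5], [6], [7], [8], [9]
  1-simplices (27): (27 of them)
  2-simplices (18): [1,2,3], [1,2,9], [1,3,6], [1,4,5], [1,4,9], [1,5,6], [2,3,5], [2,5,7], [2,7,8], [2,8,9], [3,4,5], [3,4,8], [3,6,8], [4,7,8], [4,7,9], [5,6,7], [6,7,9], [6,8,9]

giving chain groups C_0 ≅ Z^9, C_1 ≅ Z^27, C_2 ≅ Z^18.

∂_1: C_1 → C_0 sends each edge [p,q] (with p < q) to q − p. For instance
  ∂[2,3] = [3] − [2].
The 9×27 boundary matrix has rank 8 and Smith normal form diag(1,1,1,1,1,1,1,1).

Boundary ∂_2: C_2 → C_1 sends each 2-simplex [p,q,r] to [q,r] − [p,r] + [p,q]. For instance
  ∂[4,7,9] = [7,9] − [4,9] + [4,7],
  ∂[6,7,9] = [7,9] − [6,9] + [6,7].
As a 27×18 matrix over Z this has rank 18, with invariant factors (1,1,1,1,1,1,1,1,1,1,1,1,1,1,1,1,1,2).

Now H_k = ker ∂_k / im ∂_{k+1}, so:

  H_1: rank ker ∂_1 − rank ∂_2 = (27 − 8) − 18 = 1, and ∂_2 has invariant factor 2 > 1, so H_1 = Z ⊕ Z_2.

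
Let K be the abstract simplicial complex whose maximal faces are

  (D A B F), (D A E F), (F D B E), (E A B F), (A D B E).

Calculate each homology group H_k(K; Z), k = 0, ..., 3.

Take the total order A < B < D < E < F on the vertex set. Then K (dimension 3) consists of the simplices:

  0-simplices (5): A, B, D, E, F
  1-simplices (10): AB, AD, AE, AF, BD, BE, BF, DE, DF, EF
  2-simplices (10): ABD, ABE, ABF, ADE, ADF, AEF, BDE, BDF, BEF, DEF
  3-simplices (5): ABDE, ABDF, ABEF, ADEF, BDEF

Hence C_0 ≅ Z^5, C_1 ≅ Z^10, C_2 ≅ Z^10, C_3 ≅ Z^5.

The boundary map ∂_1: C_1 → C_0 is given by ∂[p,q] = [q] − [p].
The resulting 5×10 matrix has rank 4, and its Smith normal form has invariant factors (1,1,1,1).

The boundary map ∂_2: C_2 → C_1 sends each 2-simplex [p,q,r] to [q,r] − [p,r] + [p,q]. For instance
  ∂ADF = DF − AF + AD,
  ∂BDE = DE − BE + BD.
The resulting 10×10 matrix has rank 6, and its Smith normal form has invariant factors (1,1,1,1,1,1).

Boundary ∂_3: C_3 → C_2 sends each 3-simplex σ to the alternating sum Σ_i (−1)^i (σ with its i-th vertex removed). For instance
  ∂ABDE = BDE − ADE + ABE − ABD,
  ∂ABDF = BDF − ADF + ABF − ABD.
As a 10×5 matrix over Z this has rank 4, with invariant factors (1,1,1,1).

Reading off H_k = ker ∂_k / im ∂_{k+1}:

  H_0: rank C_0 − rank ∂_1 = 5 − 4 = 1, and the invariant factors of ∂_1 are all 1, so H_0 = Z.
  H_1: rank ker ∂_1 − rank ∂_2 = (10 − 4) − 6 = 0, and the invariant factors of ∂_2 are all 1, so H_1 = 0.
  H_2: rank ker ∂_2 − rank ∂_3 = (10 − 6) − 4 = 0, and the invariant factors of ∂_3 are all 1, so H_2 = 0.
  H_3: rank ker ∂_3 − rank ∂_4 = (5 − 4) − 0 = 1, and there is no ∂_4, so H_3 = Z.

As a check, the Euler characteristic is 5 − 10 + 10 − 5 = 0, which agrees with 1 − 0 + 0 − 1 = 0.

H_0 = Z,  H_1 = 0,  H_2 = 0,  H_3 = Z.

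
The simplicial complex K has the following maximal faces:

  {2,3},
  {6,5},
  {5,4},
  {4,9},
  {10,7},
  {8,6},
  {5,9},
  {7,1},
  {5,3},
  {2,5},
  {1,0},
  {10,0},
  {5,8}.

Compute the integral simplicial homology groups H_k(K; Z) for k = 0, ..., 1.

Order the vertices as 0 < 1 < 2 < 3 < 4 < 5 < 6 < 7 < 8 < 9 < 10. Listing each simplex with vertices in this order, K has dimension 1 with simplices:

  0-simplices (11): [0], [1], [2], [3], [4], [5], [6], [7], [8], [9], [10]
  1-simplices (13): [0,1], [0,10], [1,7], [2,3], [2,5], [3,5], [4,5], [4,9], [5,6], [5,8], [5,9], [6,8], [7,10]

Hence C_0 ≅ Z^11, C_1 ≅ Z^13.

∂_1: C_1 → C_0 sends each edge [p,q] (with p < q) to q − p.
The 11×13 boundary matrix has rank 9 and Smith normal form diag(1,1,1,1,1,1,1,1,1).

Computing H_k = (kernel of ∂_k) / (image of ∂_{k+1}):

  H_0: rank C_0 − rank ∂_1 = 11 − 9 = 2, and the invariant factors of ∂_1 are all 1, so H_0 ≅ Z^2.
  H_1: rank ker ∂_1 − rank ∂_2 = (13 − 9) − 0 = 4, and there is no ∂_2, so H_1 ≅ Z^4.

As a check, the Euler characteristic is 11 − 13 = -2, which agrees with 2 − 4 = -2.

H_0 = Z^2,  H_1 = Z^4.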